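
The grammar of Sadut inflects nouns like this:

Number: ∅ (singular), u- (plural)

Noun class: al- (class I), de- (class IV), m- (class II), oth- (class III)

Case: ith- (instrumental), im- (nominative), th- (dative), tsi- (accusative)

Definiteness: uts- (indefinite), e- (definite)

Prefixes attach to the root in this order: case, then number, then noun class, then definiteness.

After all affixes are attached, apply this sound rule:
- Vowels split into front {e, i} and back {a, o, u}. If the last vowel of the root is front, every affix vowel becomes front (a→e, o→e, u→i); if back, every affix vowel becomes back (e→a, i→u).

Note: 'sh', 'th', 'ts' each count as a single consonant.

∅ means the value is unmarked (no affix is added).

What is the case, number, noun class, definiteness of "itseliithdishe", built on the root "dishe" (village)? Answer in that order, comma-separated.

instrumental, plural, class I, indefinite

Segment: uts-al-u-ith-dishe.
case: ith- → instrumental.
number: u- → plural.
noun class: al- → class I.
definiteness: uts- → indefinite.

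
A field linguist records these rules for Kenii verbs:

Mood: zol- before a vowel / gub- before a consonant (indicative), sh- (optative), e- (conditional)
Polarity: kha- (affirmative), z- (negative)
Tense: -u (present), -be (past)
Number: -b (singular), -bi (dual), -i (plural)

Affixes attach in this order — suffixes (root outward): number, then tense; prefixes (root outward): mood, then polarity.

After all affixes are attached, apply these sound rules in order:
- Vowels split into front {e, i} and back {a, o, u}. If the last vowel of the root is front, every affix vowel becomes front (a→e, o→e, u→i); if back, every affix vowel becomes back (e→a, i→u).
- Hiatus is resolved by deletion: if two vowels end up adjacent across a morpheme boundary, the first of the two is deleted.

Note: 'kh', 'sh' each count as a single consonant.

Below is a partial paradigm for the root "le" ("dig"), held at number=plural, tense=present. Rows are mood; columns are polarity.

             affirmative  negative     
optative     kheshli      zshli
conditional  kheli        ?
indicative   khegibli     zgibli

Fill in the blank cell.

Attach number plural -i → lei.
Attach tense present -u → leiu.
Attach mood conditional e- → eleiu.
Attach polarity negative z- → zeleiu.
Apply vowel harmony: zeleiu → zeleii.
Apply vowel deletion: zeleii → zeli.

zeli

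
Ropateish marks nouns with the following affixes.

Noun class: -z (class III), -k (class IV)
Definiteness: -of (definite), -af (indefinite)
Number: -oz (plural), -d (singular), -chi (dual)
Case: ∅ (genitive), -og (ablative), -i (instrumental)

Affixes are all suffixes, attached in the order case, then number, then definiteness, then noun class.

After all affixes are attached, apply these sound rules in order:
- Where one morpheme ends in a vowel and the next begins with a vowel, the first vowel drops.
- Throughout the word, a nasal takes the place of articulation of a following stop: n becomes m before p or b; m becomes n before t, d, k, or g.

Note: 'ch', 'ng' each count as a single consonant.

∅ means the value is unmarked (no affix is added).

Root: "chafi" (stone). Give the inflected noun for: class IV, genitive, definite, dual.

case = genitive: zero marking, form stays chafi.
Attach number dual -chi → chafichi.
Attach definiteness definite -of → chafichiof.
Attach noun class class IV -k → chafichiofk.
Apply vowel deletion: chafichiofk → chafichofk.
Nasal assimilation: no change.

chafichofk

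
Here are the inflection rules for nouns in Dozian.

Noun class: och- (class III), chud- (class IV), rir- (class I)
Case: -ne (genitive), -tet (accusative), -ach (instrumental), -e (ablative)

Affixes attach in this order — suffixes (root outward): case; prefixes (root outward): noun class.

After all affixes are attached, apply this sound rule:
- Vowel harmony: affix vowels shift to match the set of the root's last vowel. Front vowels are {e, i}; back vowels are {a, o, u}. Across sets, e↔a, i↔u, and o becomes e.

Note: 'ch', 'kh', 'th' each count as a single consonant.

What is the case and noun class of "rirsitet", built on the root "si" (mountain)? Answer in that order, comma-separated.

accusative, class I

Segment: rir-si-tet.
case: -tet → accusative.
noun class: rir- → class I.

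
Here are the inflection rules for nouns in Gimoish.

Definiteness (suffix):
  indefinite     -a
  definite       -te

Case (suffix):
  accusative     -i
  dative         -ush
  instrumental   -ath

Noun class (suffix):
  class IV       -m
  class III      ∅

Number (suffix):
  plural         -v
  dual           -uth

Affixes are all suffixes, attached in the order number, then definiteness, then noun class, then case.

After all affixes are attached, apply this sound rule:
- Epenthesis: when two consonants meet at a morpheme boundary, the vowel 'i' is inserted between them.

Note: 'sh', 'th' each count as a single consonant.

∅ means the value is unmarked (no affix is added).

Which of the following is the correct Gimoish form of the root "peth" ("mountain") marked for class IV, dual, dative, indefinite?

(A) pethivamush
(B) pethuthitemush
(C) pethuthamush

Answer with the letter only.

Attach number dual -uth → pethuth.
Attach definiteness indefinite -a → pethutha.
Attach noun class class IV -m → pethutham.
Attach case dative -ush → pethuthamush.
Epenthesis: no change.
So the correct form is pethuthamush, option (C).
(A) pethivamush is wrong: it uses plural instead of dual for number.
(B) pethuthitemush is wrong: it uses definite instead of indefinite for definiteness.

C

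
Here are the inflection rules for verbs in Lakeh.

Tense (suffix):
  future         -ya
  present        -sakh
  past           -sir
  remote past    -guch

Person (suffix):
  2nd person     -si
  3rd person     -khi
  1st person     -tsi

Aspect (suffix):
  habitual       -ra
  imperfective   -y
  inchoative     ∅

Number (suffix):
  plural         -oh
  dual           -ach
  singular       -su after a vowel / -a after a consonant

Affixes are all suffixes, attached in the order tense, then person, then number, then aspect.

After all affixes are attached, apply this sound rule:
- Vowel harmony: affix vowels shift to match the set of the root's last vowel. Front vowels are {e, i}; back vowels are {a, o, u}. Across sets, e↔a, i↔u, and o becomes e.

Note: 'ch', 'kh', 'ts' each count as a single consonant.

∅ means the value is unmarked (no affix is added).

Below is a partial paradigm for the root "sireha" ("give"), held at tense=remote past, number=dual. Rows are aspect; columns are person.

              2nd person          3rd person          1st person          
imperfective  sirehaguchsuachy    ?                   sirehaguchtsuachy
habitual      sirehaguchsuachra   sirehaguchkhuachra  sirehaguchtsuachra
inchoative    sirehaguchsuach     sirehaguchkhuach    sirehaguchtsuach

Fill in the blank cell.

sirehaguchkhuachy

Attach tense remote past -guch → sirehaguch.
Attach person 3rd person -khi → sirehaguchkhi.
Attach number dual -ach → sirehaguchkhiach.
Attach aspect imperfective -y → sirehaguchkhiachy.
Apply vowel harmony: sirehaguchkhiachy → sirehaguchkhuachy.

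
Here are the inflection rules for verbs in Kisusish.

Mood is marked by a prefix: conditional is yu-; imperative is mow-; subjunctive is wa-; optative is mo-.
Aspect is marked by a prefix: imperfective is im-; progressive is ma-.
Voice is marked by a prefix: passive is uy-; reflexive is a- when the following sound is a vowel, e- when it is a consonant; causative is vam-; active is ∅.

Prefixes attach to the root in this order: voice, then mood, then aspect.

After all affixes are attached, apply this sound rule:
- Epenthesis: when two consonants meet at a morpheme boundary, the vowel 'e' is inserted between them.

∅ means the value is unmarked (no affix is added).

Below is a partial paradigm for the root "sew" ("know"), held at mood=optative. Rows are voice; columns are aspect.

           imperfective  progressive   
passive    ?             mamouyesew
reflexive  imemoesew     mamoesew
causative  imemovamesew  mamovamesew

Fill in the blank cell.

Attach voice passive uy- → uysew.
Attach mood optative mo- → mouysew.
Attach aspect imperfective im- → immouysew.
Apply epenthesis: immouysew → imemouyesew.

imemouyesew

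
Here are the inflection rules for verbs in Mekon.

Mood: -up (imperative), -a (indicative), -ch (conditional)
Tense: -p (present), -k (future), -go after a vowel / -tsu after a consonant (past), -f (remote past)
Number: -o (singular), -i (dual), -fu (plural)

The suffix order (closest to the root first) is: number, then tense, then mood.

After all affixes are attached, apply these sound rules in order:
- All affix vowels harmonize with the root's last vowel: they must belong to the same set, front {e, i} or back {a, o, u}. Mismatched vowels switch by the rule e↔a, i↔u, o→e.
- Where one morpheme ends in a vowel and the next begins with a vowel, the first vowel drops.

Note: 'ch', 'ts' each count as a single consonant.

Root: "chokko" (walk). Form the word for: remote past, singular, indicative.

chokkofa

Attach number singular -o → chokkoo.
Attach tense remote past -f → chokkoof.
Attach mood indicative -a → chokkoofa.
Vowel harmony: no change.
Apply vowel deletion: chokkoofa → chokkofa.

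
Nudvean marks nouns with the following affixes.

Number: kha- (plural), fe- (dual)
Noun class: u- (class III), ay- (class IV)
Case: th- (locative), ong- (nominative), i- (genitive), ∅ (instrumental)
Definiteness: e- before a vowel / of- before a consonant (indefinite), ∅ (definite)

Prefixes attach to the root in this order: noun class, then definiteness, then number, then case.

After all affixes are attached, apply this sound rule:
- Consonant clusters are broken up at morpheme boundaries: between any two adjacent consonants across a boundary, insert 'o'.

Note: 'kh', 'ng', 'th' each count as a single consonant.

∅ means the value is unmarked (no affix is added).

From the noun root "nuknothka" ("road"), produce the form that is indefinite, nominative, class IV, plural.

ongokhaeayonuknothka

Attach noun class class IV ay- → aynuknothka.
Attach definiteness indefinite e- (before vowel 'a') → eaynuknothka.
Attach number plural kha- → khaeaynuknothka.
Attach case nominative ong- → ongkhaeaynuknothka.
Apply epenthesis: ongkhaeaynuknothka → ongokhaeayonuknothka.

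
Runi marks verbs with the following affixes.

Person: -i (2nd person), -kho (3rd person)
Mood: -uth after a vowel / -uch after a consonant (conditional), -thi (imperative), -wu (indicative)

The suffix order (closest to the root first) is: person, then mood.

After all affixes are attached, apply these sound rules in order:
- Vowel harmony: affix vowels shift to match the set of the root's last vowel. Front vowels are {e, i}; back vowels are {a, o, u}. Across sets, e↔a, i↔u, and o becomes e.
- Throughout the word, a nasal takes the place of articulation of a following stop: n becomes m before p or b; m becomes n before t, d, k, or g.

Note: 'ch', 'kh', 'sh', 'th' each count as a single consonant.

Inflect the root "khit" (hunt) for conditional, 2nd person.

Attach person 2nd person -i → khiti.
Attach mood conditional -uth (after vowel 'i') → khitiuth.
Apply vowel harmony: khitiuth → khitiith.
Nasal assimilation: no change.

khitiith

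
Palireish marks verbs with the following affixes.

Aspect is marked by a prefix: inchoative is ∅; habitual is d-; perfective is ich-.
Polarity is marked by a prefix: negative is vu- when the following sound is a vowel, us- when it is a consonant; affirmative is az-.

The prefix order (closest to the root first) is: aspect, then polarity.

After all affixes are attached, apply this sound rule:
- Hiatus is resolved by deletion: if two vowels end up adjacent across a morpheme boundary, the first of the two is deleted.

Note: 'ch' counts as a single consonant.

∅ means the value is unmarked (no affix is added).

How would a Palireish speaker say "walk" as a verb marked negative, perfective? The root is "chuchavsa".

vichchuchavsa

Attach aspect perfective ich- → ichchuchavsa.
Attach polarity negative vu- (before vowel 'i') → vuichchuchavsa.
Apply vowel deletion: vuichchuchavsa → vichchuchavsa.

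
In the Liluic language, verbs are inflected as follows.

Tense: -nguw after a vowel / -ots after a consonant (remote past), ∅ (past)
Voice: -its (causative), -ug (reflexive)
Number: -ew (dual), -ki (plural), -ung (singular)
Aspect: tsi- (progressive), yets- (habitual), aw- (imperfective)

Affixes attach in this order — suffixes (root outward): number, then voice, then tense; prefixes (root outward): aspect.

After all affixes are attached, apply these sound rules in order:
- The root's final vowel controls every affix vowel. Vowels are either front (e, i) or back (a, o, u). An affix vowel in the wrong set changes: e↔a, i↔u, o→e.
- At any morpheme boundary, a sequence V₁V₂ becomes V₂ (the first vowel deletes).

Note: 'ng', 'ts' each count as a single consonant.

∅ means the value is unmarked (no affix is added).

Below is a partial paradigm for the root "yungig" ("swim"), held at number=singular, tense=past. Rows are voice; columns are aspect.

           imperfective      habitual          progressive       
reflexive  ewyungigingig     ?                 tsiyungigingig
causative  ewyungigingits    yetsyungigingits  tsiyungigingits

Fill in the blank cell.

Attach number singular -ung → yungigung.
Attach voice reflexive -ug → yungigungug.
tense = past: zero marking, form stays yungigungug.
Attach aspect habitual yets- → yetsyungigungug.
Apply vowel harmony: yetsyungigungug → yetsyungigingig.
Vowel deletion: no change.

yetsyungigingig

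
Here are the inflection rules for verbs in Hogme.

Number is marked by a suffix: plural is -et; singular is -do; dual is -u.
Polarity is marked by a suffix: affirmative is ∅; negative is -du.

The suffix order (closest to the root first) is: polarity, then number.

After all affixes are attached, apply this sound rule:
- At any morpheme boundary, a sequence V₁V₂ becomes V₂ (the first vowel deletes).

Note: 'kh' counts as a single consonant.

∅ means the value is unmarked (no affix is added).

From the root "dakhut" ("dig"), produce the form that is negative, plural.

Attach polarity negative -du → dakhutdu.
Attach number plural -et → dakhutduet.
Apply vowel deletion: dakhutduet → dakhutdet.

dakhutdet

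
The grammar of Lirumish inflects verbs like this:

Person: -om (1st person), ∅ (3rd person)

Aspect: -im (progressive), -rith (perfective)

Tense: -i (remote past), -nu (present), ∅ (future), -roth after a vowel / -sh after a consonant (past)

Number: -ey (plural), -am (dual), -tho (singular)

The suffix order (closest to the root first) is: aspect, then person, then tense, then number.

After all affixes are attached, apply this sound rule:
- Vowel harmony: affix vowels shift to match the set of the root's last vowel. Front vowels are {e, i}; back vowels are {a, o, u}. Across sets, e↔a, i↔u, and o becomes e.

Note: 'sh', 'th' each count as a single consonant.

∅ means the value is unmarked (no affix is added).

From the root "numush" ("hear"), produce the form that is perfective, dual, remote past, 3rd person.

Attach aspect perfective -rith → numushrith.
person = 3rd person: zero marking, form stays numushrith.
Attach tense remote past -i → numushrithi.
Attach number dual -am → numushrithiam.
Apply vowel harmony: numushrithiam → numushruthuam.

numushruthuam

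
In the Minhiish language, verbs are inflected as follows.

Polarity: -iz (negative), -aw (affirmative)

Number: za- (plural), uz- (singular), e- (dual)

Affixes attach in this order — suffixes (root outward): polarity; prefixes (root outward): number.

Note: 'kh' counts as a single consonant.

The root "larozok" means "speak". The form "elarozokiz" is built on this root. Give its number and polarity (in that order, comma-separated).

dual, negative

Segment: e-larozok-iz.
number: e- → dual.
polarity: -iz → negative.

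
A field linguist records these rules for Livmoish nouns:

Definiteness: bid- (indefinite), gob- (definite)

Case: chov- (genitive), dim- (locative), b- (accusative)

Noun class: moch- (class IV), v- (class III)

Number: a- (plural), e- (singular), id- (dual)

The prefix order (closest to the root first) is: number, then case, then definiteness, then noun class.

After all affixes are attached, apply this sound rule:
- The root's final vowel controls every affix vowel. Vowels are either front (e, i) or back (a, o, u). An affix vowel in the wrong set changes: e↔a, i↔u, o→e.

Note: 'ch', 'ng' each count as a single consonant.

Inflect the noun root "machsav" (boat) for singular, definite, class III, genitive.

vgobchovamachsav

Attach number singular e- → emachsav.
Attach case genitive chov- → chovemachsav.
Attach definiteness definite gob- → gobchovemachsav.
Attach noun class class III v- → vgobchovemachsav.
Apply vowel harmony: vgobchovemachsav → vgobchovamachsav.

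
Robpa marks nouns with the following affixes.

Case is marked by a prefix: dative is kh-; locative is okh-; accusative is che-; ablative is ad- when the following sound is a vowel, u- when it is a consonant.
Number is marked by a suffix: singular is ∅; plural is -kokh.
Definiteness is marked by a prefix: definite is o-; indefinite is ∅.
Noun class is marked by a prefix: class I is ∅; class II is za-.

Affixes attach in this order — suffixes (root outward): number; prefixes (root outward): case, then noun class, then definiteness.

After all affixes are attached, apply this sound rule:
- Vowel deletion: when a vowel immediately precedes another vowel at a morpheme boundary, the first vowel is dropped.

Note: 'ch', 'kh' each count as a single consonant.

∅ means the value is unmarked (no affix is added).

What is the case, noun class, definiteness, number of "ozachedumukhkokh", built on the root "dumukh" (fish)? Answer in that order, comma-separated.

Segment: o-za-che-dumukh-kokh.
case: che- → accusative.
noun class: za- → class II.
definiteness: o- → definite.
number: -kokh → plural.

accusative, class II, definite, plural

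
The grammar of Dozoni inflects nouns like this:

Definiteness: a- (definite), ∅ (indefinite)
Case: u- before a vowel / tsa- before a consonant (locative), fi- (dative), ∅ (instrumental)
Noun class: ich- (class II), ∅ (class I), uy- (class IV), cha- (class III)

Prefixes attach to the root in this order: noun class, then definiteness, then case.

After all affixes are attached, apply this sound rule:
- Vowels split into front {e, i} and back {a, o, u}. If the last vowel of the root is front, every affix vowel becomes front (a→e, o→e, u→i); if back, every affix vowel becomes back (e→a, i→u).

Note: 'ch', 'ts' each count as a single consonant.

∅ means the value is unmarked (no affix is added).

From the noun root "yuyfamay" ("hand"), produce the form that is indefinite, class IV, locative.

Attach noun class class IV uy- → uyyuyfamay.
definiteness = indefinite: zero marking, form stays uyyuyfamay.
Attach case locative u- (before vowel 'u') → uuyyuyfamay.
Vowel harmony: no change.

uuyyuyfamay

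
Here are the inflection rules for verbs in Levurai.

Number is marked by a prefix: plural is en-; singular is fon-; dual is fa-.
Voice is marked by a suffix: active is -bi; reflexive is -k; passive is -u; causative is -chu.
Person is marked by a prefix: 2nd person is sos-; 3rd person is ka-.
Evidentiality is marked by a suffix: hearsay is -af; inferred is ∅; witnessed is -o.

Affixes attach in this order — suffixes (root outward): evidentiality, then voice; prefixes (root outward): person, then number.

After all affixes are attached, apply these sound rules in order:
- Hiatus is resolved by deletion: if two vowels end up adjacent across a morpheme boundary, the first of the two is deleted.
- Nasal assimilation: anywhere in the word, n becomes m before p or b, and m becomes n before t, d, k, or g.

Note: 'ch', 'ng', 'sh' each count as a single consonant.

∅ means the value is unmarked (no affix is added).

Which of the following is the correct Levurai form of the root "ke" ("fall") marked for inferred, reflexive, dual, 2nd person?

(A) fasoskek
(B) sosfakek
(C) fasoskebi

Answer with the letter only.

A

Attach person 2nd person sos- → soske.
Attach number dual fa- → fasoske.
evidentiality = inferred: zero marking, form stays fasoske.
Attach voice reflexive -k → fasoskek.
Vowel deletion: no change.
Nasal assimilation: no change.
So the correct form is fasoskek, option (A).
(C) fasoskebi is wrong: it uses active instead of reflexive for voice.
(B) sosfakek is wrong: it has the affixes in the wrong order.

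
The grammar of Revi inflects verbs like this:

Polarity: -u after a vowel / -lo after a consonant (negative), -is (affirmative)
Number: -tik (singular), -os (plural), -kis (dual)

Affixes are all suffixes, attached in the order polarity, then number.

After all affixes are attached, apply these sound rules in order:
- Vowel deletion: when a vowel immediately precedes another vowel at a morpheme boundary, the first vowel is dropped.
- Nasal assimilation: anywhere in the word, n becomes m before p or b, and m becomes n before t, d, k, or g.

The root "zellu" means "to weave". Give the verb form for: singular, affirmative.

Attach polarity affirmative -is → zelluis.
Attach number singular -tik → zelluistik.
Apply vowel deletion: zelluistik → zellistik.
Nasal assimilation: no change.

zellistik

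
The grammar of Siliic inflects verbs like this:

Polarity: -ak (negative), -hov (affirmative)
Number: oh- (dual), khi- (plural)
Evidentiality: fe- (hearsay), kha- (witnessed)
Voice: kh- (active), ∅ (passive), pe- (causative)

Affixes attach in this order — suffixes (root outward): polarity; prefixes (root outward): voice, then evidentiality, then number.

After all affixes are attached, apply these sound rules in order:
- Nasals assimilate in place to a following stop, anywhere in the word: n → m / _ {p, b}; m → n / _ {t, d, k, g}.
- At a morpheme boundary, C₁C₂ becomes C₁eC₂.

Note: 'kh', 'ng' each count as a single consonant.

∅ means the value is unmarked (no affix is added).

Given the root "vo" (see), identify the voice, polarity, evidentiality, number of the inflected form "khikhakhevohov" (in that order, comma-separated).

active, affirmative, witnessed, plural

Segment: khi-kha-kh-vo-hov.
voice: kh- → active.
polarity: -hov → affirmative.
evidentiality: kha- → witnessed.
number: khi- → plural.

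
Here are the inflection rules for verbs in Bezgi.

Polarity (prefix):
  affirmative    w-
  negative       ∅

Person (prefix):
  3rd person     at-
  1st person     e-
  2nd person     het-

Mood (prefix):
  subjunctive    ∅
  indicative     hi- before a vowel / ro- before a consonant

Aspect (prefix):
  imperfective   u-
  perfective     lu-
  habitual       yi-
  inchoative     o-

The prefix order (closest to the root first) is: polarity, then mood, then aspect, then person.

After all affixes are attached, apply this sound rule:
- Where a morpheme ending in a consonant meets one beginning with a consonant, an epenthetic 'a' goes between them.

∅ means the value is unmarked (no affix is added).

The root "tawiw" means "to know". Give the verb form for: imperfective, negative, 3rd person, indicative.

aturotawiw

polarity = negative: zero marking, form stays tawiw.
Attach mood indicative ro- (before consonant 't') → rotawiw.
Attach aspect imperfective u- → urotawiw.
Attach person 3rd person at- → aturotawiw.
Epenthesis: no change.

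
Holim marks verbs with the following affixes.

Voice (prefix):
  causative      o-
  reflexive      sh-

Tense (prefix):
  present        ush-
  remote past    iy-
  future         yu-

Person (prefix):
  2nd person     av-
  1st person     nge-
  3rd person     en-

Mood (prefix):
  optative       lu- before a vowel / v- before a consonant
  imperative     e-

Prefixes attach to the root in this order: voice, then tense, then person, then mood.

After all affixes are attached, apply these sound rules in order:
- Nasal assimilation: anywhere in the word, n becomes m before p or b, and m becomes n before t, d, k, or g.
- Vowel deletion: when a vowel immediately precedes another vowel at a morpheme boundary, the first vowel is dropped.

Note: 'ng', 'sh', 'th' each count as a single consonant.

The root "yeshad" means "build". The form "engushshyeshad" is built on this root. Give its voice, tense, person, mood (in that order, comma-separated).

Segment: e-nge-ush-sh-yeshad.
voice: sh- → reflexive.
tense: ush- → present.
person: nge- → 1st person.
mood: e- → imperative.

reflexive, present, 1st person, imperative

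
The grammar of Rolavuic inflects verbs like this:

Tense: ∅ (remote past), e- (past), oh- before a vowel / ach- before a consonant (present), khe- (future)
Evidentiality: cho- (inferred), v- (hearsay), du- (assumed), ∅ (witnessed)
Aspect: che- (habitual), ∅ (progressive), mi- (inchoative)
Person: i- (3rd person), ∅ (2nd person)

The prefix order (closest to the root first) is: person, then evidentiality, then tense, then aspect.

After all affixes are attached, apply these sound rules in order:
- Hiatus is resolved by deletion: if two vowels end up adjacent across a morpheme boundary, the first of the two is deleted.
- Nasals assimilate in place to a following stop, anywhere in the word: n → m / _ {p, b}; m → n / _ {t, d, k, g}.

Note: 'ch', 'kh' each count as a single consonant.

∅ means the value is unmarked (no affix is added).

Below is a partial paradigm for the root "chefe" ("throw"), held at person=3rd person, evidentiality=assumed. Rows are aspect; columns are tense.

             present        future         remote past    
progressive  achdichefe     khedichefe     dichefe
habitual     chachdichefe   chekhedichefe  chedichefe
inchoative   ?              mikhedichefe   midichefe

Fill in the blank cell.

machdichefe

Attach person 3rd person i- → ichefe.
Attach evidentiality assumed du- → duichefe.
Attach tense present ach- (before consonant 'd') → achduichefe.
Attach aspect inchoative mi- → miachduichefe.
Apply vowel deletion: miachduichefe → machdichefe.
Nasal assimilation: no change.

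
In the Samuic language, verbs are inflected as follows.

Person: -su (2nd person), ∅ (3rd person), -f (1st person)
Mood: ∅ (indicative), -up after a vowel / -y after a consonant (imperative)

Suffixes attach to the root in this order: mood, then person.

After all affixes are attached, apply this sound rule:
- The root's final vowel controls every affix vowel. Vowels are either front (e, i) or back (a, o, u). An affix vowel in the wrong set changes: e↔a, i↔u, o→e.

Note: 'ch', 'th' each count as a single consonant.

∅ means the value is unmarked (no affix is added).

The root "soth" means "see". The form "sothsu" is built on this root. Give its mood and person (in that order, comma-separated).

indicative, 2nd person

Segment: soth-su.
mood: ∅ → indicative.
person: -su → 2nd person.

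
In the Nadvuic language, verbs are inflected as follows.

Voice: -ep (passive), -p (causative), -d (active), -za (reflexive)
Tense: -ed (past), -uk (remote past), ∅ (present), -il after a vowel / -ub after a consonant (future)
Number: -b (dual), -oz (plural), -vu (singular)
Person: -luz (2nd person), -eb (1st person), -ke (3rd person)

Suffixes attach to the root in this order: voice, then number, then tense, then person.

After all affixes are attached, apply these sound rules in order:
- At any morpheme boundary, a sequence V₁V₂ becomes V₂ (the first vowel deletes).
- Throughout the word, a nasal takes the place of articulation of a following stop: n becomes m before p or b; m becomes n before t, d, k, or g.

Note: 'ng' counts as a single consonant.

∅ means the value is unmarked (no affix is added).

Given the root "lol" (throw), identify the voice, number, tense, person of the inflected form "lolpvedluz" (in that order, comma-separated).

Segment: lol-p-vu-ed-luz.
voice: -p → causative.
number: -vu → singular.
tense: -ed → past.
person: -luz → 2nd person.

causative, singular, past, 2nd person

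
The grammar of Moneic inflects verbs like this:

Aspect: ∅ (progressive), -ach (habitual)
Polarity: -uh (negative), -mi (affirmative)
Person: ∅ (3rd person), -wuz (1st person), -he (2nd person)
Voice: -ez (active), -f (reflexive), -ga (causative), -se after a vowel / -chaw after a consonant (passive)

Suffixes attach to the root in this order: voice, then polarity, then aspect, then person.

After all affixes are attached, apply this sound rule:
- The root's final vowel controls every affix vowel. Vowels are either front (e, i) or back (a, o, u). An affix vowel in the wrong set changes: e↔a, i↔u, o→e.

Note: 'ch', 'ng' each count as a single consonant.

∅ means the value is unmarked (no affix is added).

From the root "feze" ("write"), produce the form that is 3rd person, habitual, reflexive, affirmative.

fezefmiech

Attach voice reflexive -f → fezef.
Attach polarity affirmative -mi → fezefmi.
Attach aspect habitual -ach → fezefmiach.
person = 3rd person: zero marking, form stays fezefmiach.
Apply vowel harmony: fezefmiach → fezefmiech.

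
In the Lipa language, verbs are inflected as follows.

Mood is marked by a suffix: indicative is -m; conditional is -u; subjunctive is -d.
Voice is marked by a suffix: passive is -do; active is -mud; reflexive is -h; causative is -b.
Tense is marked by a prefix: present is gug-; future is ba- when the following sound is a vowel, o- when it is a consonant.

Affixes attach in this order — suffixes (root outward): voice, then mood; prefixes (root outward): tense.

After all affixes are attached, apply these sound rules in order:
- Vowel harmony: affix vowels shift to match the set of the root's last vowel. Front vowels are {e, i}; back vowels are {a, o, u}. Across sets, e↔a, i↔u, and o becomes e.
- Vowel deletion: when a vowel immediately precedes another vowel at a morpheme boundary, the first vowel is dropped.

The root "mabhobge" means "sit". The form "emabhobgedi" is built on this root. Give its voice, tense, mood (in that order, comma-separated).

passive, future, conditional

Segment: o-mabhobge-do-u.
voice: -do → passive.
tense: ba/o- → future.
mood: -u → conditional.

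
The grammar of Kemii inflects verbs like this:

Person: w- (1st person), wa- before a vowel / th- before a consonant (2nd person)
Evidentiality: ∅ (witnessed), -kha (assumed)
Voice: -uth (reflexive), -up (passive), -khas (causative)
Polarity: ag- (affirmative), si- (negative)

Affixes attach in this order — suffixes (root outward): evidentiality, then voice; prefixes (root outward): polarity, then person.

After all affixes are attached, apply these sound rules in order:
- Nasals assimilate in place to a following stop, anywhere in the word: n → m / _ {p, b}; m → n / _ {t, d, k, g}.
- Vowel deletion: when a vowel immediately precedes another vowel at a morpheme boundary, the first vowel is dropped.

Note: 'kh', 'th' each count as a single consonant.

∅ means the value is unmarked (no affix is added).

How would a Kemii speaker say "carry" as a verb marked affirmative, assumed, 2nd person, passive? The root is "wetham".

wagwethamkhup

Attach polarity affirmative ag- → agwetham.
Attach evidentiality assumed -kha → agwethamkha.
Attach voice passive -up → agwethamkhaup.
Attach person 2nd person wa- (before vowel 'a') → waagwethamkhaup.
Nasal assimilation: no change.
Apply vowel deletion: waagwethamkhaup → wagwethamkhup.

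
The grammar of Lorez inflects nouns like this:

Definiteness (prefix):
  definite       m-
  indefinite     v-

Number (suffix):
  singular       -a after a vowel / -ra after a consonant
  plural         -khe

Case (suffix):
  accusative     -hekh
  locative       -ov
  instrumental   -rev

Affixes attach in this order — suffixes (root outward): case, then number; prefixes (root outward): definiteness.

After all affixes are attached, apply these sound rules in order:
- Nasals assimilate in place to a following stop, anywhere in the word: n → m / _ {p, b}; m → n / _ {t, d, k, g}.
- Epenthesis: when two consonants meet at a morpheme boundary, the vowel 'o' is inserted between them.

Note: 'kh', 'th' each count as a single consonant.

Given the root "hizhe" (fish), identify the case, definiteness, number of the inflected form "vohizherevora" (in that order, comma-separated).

Segment: v-hizhe-rev-ra.
case: -rev → instrumental.
definiteness: v- → indefinite.
number: -a/ra → singular.

instrumental, indefinite, singular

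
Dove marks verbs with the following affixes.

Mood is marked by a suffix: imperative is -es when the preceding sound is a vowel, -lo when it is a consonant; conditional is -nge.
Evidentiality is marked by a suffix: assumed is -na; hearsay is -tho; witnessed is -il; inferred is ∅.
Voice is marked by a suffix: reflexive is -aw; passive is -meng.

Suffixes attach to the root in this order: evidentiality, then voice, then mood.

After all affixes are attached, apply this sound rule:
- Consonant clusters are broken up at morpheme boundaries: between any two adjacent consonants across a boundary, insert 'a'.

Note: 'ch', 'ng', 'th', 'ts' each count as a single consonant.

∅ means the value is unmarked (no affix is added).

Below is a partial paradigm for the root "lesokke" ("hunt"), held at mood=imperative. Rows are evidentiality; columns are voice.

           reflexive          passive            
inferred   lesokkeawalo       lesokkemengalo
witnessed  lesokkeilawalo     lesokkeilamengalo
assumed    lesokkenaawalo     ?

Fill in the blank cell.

lesokkenamengalo

Attach evidentiality assumed -na → lesokkena.
Attach voice passive -meng → lesokkenameng.
Attach mood imperative -lo (after consonant 'ng') → lesokkenamenglo.
Apply epenthesis: lesokkenamenglo → lesokkenamengalo.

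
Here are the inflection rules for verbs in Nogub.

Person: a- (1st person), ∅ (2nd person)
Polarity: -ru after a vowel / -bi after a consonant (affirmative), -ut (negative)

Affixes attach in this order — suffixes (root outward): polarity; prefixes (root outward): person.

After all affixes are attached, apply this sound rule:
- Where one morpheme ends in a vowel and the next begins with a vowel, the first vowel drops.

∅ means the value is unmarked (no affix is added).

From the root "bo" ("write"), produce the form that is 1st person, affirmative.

aboru

Attach person 1st person a- → abo.
Attach polarity affirmative -ru (after vowel 'o') → aboru.
Vowel deletion: no change.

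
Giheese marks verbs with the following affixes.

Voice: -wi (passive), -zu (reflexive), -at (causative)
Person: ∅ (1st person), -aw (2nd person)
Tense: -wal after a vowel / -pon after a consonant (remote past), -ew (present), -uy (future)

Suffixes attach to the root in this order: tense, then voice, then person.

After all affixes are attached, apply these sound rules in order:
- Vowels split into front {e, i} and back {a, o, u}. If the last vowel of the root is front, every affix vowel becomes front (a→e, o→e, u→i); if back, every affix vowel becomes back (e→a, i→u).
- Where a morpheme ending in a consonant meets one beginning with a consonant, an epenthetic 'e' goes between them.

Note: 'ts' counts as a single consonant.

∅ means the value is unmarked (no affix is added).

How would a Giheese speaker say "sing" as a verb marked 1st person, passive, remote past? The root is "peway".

pewayeponewu

Attach tense remote past -pon (after consonant 'y') → pewaypon.
Attach voice passive -wi → pewayponwi.
person = 1st person: zero marking, form stays pewayponwi.
Apply vowel harmony: pewayponwi → pewayponwu.
Apply epenthesis: pewayponwu → pewayeponewu.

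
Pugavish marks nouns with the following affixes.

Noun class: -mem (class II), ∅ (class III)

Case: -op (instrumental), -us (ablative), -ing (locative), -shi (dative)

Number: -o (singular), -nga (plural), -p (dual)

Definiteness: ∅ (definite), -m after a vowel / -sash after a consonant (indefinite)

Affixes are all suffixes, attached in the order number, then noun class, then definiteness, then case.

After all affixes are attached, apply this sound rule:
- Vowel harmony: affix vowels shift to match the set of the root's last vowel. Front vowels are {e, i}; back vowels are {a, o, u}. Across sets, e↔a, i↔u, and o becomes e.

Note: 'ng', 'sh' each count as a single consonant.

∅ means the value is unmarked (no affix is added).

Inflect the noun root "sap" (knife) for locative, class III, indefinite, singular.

sapomung

Attach number singular -o → sapo.
noun class = class III: zero marking, form stays sapo.
Attach definiteness indefinite -m (after vowel 'o') → sapom.
Attach case locative -ing → sapoming.
Apply vowel harmony: sapoming → sapomung.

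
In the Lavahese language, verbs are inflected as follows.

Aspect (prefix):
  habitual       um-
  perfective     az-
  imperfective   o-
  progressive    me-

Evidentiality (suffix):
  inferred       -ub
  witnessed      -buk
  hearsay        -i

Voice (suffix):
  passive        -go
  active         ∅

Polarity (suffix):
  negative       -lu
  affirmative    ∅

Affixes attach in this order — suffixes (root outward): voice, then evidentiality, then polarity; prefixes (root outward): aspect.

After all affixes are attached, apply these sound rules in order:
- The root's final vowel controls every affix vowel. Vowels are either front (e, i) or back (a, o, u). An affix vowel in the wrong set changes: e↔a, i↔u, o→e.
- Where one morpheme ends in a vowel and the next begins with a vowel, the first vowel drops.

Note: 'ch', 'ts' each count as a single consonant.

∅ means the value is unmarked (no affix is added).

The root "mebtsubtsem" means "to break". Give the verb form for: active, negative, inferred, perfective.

ezmebtsubtsemibli

voice = active: zero marking, form stays mebtsubtsem.
Attach aspect perfective az- → azmebtsubtsem.
Attach evidentiality inferred -ub → azmebtsubtsemub.
Attach polarity negative -lu → azmebtsubtsemublu.
Apply vowel harmony: azmebtsubtsemublu → ezmebtsubtsemibli.
Vowel deletion: no change.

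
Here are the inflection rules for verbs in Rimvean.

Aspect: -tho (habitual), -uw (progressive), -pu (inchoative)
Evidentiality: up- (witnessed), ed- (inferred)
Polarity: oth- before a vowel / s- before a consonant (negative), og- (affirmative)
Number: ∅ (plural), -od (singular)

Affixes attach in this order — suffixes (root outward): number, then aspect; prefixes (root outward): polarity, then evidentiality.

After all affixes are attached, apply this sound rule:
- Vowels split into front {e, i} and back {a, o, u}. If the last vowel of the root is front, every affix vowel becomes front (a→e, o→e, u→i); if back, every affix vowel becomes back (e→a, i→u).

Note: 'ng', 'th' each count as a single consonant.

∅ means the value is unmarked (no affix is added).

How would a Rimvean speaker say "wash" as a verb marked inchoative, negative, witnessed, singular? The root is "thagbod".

Attach number singular -od → thagbodod.
Attach polarity negative s- (before consonant 'th') → sthagbodod.
Attach evidentiality witnessed up- → upsthagbodod.
Attach aspect inchoative -pu → upsthagbododpu.
Vowel harmony: no change.

upsthagbododpu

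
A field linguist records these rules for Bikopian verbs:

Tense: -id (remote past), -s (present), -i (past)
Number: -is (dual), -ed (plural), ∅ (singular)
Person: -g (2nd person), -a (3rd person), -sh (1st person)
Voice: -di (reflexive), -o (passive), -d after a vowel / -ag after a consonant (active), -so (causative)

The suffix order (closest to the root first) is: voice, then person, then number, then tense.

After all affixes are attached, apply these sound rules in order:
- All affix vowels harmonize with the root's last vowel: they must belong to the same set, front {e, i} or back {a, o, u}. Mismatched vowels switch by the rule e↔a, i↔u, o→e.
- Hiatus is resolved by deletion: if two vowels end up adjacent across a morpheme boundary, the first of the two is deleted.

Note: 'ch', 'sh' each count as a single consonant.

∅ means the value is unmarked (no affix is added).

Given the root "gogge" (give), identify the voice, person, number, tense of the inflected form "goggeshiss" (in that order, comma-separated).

passive, 1st person, dual, present

Segment: gogge-o-sh-is-s.
voice: -o → passive.
person: -sh → 1st person.
number: -is → dual.
tense: -s → present.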